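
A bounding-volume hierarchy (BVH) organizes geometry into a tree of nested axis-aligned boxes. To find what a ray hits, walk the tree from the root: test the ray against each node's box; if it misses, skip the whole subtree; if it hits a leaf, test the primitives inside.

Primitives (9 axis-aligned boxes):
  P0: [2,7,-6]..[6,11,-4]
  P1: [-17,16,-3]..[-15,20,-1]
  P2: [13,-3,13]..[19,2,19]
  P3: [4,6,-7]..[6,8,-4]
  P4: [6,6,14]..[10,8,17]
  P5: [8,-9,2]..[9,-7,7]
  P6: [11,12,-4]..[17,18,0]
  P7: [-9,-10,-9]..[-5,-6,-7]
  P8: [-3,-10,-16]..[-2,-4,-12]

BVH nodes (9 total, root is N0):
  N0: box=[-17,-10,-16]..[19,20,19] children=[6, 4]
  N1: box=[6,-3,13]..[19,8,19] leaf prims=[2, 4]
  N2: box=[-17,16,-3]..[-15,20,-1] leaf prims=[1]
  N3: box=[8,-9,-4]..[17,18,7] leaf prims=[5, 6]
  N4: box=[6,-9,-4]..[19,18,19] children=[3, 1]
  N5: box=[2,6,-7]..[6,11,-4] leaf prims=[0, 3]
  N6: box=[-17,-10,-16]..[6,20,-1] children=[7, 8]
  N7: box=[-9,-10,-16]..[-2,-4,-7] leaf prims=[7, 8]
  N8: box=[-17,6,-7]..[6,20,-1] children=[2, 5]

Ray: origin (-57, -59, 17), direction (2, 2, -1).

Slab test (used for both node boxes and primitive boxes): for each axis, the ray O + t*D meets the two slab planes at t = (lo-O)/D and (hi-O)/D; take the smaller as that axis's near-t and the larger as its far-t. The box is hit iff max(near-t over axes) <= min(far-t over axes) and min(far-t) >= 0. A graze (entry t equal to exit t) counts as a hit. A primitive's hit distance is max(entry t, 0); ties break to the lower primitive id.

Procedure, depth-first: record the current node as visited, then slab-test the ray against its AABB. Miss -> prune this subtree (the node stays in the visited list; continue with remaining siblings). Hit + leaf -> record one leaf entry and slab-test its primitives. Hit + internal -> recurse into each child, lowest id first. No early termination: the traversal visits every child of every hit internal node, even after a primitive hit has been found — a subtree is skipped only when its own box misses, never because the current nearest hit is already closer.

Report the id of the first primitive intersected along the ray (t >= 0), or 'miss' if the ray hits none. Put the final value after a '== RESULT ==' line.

Traverse from the root:
N0 x:[20,38] y:[49/2,79/2] z:[-2,33] -> hit [49/2,33], descend [4, 6]
  N4 x:[63/2,38] y:[25,77/2] z:[-2,21] -> miss, prune
  N6 x:[20,63/2] y:[49/2,79/2] z:[18,33] -> hit [49/2,63/2], descend [7, 8]
    N7 x:[24,55/2] y:[49/2,55/2] z:[24,33] -> hit [49/2,55/2] leaf, test {P7@t=49/2, P8(miss)}
    N8 x:[20,63/2] y:[65/2,79/2] z:[18,24] -> miss, prune

5 AABB tests over nodes [0, 4, 6, 7, 8]; 1 leaf entered; closest P7.

== RESULT ==
7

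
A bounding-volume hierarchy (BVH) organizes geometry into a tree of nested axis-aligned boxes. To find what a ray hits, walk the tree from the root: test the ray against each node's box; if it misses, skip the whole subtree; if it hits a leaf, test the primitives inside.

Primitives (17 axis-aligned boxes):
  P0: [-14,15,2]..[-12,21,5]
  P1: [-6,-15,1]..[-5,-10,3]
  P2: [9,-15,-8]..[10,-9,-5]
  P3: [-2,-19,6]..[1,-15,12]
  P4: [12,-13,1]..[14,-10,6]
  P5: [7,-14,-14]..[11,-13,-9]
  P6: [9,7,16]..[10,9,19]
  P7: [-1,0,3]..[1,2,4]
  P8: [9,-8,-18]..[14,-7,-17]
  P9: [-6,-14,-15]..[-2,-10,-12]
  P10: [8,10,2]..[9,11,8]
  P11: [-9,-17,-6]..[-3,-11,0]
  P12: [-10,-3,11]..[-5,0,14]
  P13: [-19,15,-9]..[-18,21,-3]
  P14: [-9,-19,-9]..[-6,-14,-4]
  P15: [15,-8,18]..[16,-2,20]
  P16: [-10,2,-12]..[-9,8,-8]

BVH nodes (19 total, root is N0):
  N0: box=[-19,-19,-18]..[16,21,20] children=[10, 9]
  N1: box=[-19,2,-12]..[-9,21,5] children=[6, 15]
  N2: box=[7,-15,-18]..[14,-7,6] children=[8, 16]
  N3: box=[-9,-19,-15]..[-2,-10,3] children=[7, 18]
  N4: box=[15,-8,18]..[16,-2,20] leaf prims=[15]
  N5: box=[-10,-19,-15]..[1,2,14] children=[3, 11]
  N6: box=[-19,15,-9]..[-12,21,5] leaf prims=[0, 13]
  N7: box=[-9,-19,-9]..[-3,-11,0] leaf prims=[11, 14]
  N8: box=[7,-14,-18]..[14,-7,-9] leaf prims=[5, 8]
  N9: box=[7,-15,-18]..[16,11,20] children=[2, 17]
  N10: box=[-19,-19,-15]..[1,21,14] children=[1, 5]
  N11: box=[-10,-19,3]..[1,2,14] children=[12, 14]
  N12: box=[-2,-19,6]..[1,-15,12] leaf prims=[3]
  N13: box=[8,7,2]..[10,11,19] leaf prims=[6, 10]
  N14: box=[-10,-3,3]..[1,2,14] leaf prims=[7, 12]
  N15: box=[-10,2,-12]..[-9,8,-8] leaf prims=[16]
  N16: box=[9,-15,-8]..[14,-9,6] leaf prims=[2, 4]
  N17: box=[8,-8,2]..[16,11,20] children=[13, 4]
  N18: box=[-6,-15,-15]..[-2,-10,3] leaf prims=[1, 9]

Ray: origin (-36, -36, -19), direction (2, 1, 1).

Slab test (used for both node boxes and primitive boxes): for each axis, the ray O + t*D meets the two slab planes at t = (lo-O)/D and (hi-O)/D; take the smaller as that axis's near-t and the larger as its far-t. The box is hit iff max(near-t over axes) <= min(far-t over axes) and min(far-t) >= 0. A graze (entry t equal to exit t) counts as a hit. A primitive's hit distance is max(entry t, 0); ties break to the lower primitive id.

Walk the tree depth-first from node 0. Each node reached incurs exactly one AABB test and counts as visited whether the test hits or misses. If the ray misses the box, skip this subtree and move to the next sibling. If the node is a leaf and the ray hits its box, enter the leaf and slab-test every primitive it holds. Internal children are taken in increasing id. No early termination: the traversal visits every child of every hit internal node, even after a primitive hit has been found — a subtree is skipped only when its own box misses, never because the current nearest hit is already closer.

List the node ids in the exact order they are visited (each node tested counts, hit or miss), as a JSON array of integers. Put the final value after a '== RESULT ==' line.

Traverse from the root:
N0 x:[17/2,26] y:[17,57] z:[1,39] -> hit [17,26], descend [9, 10]
  N9 x:[43/2,26] y:[21,47] z:[1,39] -> hit [43/2,26], descend [2, 17]
    N2 x:[43/2,25] y:[21,29] z:[1,25] -> hit [43/2,25], descend [8, 16]
      N8 x:[43/2,25] y:[22,29] z:[1,10] -> miss, prune
      N16 x:[45/2,25] y:[21,27] z:[11,25] -> hit [45/2,25] leaf, test {P2(miss), P4@t=24}
    N17 x:[22,26] y:[28,47] z:[21,39] -> miss, prune
  N10 x:[17/2,37/2] y:[17,57] z:[4,33] -> hit [17,37/2], descend [1, 5]
    N1 x:[17/2,27/2] y:[38,57] z:[7,24] -> miss, prune
    N5 x:[13,37/2] y:[17,38] z:[4,33] -> hit [17,37/2], descend [3, 11]
      N3 x:[27/2,17] y:[17,26] z:[4,22] -> hit [17,17], descend [7, 18]
        N7 x:[27/2,33/2] y:[17,25] z:[10,19] -> miss, prune
        N18 x:[15,17] y:[21,26] z:[4,22] -> miss, prune
      N11 x:[13,37/2] y:[17,38] z:[22,33] -> miss, prune

Summary -> nodes [0, 9, 2, 8, 16, 17, 10, 1, 5, 3, 7, 18, 11]; box-tests=13; leaf-entries=1; first=P4

== RESULT ==
[0, 9, 2, 8, 16, 17, 10, 1, 5, 3, 7, 18, 11]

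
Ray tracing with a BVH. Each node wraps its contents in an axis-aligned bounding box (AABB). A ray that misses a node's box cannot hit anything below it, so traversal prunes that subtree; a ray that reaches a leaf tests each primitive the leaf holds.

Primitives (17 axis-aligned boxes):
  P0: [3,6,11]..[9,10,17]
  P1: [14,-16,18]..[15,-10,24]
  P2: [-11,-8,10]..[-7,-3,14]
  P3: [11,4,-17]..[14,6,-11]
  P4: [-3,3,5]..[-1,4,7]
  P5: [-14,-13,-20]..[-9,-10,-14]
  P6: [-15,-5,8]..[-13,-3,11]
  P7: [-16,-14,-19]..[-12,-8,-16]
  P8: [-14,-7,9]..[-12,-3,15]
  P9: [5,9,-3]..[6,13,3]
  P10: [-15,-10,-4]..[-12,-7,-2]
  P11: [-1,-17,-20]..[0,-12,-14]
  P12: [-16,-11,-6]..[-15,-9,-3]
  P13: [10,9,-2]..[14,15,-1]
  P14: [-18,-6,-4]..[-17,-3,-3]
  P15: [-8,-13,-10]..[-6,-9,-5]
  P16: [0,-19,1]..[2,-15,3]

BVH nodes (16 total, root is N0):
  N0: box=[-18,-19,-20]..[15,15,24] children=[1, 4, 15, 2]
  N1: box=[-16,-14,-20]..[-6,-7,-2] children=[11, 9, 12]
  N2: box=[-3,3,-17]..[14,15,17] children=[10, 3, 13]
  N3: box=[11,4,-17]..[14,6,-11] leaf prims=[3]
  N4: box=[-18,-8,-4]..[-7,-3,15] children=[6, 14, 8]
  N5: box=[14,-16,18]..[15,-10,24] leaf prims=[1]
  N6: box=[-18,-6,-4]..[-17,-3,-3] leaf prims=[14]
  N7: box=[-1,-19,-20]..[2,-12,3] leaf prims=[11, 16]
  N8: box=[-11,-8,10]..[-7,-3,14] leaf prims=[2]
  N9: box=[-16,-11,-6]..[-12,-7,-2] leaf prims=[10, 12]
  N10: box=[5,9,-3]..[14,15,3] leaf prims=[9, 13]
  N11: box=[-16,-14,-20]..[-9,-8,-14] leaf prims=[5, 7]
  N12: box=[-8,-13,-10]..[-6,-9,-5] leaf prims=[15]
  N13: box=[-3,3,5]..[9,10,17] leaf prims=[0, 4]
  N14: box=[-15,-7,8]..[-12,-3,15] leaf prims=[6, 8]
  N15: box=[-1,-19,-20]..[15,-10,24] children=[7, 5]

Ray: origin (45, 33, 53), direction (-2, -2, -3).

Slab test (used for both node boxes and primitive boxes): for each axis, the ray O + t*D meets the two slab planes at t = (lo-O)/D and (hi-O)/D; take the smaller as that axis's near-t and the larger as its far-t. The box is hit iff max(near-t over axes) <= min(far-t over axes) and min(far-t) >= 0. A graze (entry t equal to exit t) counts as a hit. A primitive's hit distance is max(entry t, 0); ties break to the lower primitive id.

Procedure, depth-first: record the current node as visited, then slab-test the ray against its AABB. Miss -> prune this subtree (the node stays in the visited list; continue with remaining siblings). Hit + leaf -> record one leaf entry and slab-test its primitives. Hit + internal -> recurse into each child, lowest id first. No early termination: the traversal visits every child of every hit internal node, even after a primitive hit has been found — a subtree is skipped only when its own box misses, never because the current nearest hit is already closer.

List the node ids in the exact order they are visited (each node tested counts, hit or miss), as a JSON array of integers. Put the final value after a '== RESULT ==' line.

Trace the traversal:
N0 x:[15,63/2] y:[9,26] z:[29/3,73/3] -> hit [15,73/3], descend [1, 2, 4, 15]
  N1 x:[51/2,61/2] y:[20,47/2] z:[55/3,73/3] -> miss, prune
  N2 x:[31/2,24] y:[9,15] z:[12,70/3] -> miss, prune
  N4 x:[26,63/2] y:[18,41/2] z:[38/3,19] -> miss, prune
  N15 x:[15,23] y:[43/2,26] z:[29/3,73/3] -> hit [43/2,23], descend [5, 7]
    N5 x:[15,31/2] y:[43/2,49/2] z:[29/3,35/3] -> miss, prune
    N7 x:[43/2,23] y:[45/2,26] z:[50/3,73/3] -> hit [45/2,23] leaf, test {P11@t=45/2, P16(miss)}

order=[0, 1, 2, 4, 15, 5, 7]  |boxes|=7  |leaves|=1  hit=P11

== RESULT ==
[0, 1, 2, 4, 15, 5, 7]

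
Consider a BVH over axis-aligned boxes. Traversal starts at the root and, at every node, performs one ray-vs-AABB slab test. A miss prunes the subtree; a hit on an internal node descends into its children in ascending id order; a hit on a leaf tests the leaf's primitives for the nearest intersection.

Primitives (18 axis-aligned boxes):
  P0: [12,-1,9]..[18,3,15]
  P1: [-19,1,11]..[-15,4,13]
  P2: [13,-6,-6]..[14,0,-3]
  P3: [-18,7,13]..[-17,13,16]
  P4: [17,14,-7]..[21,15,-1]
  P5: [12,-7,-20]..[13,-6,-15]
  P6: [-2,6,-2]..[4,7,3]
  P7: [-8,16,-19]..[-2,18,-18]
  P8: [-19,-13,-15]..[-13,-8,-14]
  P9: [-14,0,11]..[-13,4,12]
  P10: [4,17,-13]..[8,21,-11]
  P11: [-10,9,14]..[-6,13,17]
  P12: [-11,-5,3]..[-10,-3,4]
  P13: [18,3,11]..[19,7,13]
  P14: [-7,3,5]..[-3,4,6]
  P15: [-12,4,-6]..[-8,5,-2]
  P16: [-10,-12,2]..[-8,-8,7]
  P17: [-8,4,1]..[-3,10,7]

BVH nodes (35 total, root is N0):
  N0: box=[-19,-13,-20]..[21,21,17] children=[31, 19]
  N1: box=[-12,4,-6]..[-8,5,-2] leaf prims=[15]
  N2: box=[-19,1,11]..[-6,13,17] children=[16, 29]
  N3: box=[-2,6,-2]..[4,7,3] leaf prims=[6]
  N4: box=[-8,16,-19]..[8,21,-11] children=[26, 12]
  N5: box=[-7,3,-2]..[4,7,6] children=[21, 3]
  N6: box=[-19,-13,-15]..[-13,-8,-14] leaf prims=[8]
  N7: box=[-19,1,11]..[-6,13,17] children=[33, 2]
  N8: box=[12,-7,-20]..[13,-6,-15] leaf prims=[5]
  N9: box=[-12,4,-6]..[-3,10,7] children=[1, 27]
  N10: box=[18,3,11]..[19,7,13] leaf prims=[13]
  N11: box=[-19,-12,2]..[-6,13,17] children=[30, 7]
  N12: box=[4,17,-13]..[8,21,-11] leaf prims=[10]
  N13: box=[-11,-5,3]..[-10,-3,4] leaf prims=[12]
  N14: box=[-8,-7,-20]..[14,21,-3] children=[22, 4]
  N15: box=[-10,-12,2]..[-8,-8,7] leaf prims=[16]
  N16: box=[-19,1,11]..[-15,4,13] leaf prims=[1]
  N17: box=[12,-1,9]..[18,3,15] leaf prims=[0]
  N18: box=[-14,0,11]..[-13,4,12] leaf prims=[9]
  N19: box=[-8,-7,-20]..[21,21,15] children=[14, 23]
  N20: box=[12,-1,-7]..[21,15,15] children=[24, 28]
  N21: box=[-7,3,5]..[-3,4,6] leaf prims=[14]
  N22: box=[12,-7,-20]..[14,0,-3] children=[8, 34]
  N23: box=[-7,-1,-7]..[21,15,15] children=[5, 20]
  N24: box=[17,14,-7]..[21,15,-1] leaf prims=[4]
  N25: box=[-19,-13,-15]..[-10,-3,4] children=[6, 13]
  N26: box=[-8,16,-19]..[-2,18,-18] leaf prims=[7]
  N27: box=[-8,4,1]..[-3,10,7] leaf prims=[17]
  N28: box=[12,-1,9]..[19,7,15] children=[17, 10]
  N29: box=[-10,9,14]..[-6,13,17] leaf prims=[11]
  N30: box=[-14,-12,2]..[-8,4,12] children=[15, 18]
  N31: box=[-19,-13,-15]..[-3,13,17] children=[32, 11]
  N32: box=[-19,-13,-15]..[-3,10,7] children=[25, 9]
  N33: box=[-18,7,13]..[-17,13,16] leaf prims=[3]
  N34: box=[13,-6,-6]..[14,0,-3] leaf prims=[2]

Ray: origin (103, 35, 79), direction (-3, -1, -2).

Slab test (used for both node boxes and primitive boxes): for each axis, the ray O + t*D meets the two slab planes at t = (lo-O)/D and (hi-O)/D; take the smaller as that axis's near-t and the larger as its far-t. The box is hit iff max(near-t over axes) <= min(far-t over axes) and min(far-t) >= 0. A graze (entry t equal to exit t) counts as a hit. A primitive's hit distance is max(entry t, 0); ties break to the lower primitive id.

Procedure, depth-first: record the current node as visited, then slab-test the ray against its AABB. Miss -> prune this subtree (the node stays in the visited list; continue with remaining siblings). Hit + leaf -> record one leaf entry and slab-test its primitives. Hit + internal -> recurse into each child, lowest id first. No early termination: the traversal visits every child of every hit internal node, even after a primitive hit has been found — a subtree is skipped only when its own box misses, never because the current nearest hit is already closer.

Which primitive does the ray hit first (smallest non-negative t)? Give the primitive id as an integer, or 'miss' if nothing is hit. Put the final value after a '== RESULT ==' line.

Traverse from the root:
N0 x:[82/3,122/3] y:[14,48] z:[31,99/2] -> hit [31,122/3], descend [19, 31]
  N19 x:[82/3,37] y:[14,42] z:[32,99/2] -> hit [32,37], descend [14, 23]
    N14 x:[89/3,37] y:[14,42] z:[41,99/2] -> miss, prune
    N23 x:[82/3,110/3] y:[20,36] z:[32,43] -> hit [32,36], descend [5, 20]
      N5 x:[33,110/3] y:[28,32] z:[73/2,81/2] -> miss, prune
      N20 x:[82/3,91/3] y:[20,36] z:[32,43] -> miss, prune
  N31 x:[106/3,122/3] y:[22,48] z:[31,47] -> hit [106/3,122/3], descend [11, 32]
    N11 x:[109/3,122/3] y:[22,47] z:[31,77/2] -> hit [109/3,77/2], descend [7, 30]
      N7 x:[109/3,122/3] y:[22,34] z:[31,34] -> miss, prune
      N30 x:[37,39] y:[31,47] z:[67/2,77/2] -> hit [37,77/2], descend [15, 18]
        N15 x:[37,113/3] y:[43,47] z:[36,77/2] -> miss, prune
        N18 x:[116/3,39] y:[31,35] z:[67/2,34] -> miss, prune
    N32 x:[106/3,122/3] y:[25,48] z:[36,47] -> hit [36,122/3], descend [9, 25]
      N9 x:[106/3,115/3] y:[25,31] z:[36,85/2] -> miss, prune
      N25 x:[113/3,122/3] y:[38,48] z:[75/2,47] -> hit [38,122/3], descend [6, 13]
        N6 x:[116/3,122/3] y:[43,48] z:[93/2,47] -> miss, prune
        N13 x:[113/3,38] y:[38,40] z:[75/2,38] -> hit [38,38] leaf, test {P12@t=38}

Visited [0, 19, 14, 23, 5, 20, 31, 11, 7, 30, 15, 18, 32, 9, 25, 6, 13]. Tests: 17 box, 1 leaf. Nearest: P12.

== RESULT ==
12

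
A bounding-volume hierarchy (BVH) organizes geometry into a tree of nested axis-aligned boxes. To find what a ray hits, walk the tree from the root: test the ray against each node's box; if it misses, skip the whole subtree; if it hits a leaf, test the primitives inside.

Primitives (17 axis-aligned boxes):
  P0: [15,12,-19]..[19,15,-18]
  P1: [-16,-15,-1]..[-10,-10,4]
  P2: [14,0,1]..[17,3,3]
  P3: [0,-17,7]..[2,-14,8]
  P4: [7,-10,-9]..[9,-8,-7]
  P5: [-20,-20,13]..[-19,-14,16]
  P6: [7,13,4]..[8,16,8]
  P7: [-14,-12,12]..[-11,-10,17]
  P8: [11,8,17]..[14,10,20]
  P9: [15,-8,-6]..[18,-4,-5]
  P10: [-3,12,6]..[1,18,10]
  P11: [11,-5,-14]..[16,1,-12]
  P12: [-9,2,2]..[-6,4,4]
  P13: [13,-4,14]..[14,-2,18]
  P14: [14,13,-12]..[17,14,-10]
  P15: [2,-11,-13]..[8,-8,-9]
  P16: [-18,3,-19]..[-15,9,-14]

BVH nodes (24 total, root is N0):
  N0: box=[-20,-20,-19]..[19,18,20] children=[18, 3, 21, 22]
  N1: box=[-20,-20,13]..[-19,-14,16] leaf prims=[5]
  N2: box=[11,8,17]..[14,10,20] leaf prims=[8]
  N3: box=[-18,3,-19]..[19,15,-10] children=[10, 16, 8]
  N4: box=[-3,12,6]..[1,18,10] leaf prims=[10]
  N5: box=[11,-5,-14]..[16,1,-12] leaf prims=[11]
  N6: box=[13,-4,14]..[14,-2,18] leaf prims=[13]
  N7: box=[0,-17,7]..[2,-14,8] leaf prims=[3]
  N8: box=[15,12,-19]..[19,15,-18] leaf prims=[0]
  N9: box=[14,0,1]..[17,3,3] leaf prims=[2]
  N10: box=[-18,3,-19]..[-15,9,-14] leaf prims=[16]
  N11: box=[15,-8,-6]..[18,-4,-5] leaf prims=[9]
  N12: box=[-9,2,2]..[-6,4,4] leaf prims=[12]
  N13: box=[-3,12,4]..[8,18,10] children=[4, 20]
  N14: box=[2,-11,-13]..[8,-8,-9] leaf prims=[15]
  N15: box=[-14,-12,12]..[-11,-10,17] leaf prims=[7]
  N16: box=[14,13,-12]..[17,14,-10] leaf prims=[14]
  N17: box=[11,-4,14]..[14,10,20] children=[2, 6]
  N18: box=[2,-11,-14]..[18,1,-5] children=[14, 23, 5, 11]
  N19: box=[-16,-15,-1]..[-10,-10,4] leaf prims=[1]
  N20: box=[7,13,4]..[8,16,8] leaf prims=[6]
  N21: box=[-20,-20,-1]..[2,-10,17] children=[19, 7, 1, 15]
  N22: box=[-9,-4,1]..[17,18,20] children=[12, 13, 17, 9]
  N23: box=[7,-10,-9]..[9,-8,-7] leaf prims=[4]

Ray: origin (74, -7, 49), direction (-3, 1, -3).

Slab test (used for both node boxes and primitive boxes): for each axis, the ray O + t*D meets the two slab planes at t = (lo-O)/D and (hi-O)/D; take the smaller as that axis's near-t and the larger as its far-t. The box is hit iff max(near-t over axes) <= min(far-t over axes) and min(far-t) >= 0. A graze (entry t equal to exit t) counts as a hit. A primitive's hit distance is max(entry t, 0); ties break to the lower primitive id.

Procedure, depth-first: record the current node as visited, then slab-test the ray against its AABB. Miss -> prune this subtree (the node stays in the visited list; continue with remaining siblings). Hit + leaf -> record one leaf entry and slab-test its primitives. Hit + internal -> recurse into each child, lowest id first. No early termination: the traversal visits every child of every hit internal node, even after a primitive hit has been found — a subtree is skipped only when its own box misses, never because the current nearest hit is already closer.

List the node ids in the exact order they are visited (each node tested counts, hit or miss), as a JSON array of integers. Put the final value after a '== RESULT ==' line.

Walk:
N0 x:[55/3,94/3] y:[-13,25] z:[29/3,68/3] -> hit [55/3,68/3], descend [3, 18, 21, 22]
  N3 x:[55/3,92/3] y:[10,22] z:[59/3,68/3] -> hit [59/3,22], descend [8, 10, 16]
    N8 x:[55/3,59/3] y:[19,22] z:[67/3,68/3] -> miss, prune
    N10 x:[89/3,92/3] y:[10,16] z:[21,68/3] -> miss, prune
    N16 x:[19,20] y:[20,21] z:[59/3,61/3] -> hit [20,20] leaf, test {P14@t=20}
  N18 x:[56/3,24] y:[-4,8] z:[18,21] -> miss, prune
  N21 x:[24,94/3] y:[-13,-3] z:[32/3,50/3] -> miss, prune
  N22 x:[19,83/3] y:[3,25] z:[29/3,16] -> miss, prune

Summary -> nodes [0, 3, 8, 10, 16, 18, 21, 22]; box-tests=8; leaf-entries=1; first=P14

== RESULT ==
[0, 3, 8, 10, 16, 18, 21, 22]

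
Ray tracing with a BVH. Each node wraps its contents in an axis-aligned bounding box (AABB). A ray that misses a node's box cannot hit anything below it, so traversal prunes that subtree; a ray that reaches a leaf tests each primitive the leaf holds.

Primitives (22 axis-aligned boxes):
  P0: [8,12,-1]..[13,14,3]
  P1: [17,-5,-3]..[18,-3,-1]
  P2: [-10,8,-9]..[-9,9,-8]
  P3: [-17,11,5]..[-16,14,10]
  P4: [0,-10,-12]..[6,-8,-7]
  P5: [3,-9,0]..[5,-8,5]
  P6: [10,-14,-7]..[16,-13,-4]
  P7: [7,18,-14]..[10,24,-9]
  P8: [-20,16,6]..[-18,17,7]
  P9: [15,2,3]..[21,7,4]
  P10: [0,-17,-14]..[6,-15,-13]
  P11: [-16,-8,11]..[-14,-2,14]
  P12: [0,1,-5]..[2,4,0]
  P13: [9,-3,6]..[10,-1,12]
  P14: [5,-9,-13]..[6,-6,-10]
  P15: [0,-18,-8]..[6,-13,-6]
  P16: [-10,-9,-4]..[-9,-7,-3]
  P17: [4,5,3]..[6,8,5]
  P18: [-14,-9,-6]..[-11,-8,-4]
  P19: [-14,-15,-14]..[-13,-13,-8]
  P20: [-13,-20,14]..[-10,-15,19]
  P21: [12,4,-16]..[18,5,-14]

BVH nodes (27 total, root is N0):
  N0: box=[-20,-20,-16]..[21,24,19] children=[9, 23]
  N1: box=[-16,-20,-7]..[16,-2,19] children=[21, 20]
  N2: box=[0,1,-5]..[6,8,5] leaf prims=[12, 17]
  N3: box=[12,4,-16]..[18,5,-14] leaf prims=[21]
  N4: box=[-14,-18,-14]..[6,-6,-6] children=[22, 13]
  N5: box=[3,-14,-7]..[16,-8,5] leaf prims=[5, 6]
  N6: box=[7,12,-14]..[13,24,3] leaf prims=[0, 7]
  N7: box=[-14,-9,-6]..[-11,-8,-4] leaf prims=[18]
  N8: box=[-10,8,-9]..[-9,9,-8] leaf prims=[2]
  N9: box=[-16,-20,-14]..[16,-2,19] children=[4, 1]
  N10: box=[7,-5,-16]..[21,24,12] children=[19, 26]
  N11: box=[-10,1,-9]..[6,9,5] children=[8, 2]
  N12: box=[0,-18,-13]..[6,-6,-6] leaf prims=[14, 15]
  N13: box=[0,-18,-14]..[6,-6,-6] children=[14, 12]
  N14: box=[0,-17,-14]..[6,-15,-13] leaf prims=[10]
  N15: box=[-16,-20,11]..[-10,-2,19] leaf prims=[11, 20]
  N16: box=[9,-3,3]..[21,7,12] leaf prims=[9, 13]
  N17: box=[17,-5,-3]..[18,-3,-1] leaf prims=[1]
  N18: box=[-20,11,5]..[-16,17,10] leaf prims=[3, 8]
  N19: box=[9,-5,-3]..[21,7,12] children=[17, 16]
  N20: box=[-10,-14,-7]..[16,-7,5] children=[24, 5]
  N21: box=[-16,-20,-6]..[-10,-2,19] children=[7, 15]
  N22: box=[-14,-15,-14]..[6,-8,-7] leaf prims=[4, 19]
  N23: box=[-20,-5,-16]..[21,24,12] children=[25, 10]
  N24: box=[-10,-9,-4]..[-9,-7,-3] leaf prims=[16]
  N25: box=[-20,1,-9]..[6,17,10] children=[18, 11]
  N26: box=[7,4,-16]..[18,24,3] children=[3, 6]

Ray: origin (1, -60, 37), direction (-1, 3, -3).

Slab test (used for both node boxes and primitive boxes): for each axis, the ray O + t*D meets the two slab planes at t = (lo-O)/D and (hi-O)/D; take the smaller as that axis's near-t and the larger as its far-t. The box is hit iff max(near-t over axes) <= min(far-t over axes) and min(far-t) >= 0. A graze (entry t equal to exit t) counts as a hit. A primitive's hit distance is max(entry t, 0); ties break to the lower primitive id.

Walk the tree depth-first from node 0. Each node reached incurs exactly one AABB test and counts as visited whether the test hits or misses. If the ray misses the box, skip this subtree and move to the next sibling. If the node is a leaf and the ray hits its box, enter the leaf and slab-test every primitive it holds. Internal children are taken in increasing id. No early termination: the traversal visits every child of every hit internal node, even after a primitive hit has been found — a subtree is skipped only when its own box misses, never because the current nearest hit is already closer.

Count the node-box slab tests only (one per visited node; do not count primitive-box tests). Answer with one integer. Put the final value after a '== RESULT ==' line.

Traverse from the root:
N0 x:[-20,21] y:[40/3,28] z:[6,53/3] -> hit [40/3,53/3], descend [9, 23]
  N9 x:[-15,17] y:[40/3,58/3] z:[6,17] -> hit [40/3,17], descend [1, 4]
    N1 x:[-15,17] y:[40/3,58/3] z:[6,44/3] -> hit [40/3,44/3], descend [20, 21]
      N20 x:[-15,11] y:[46/3,53/3] z:[32/3,44/3] -> miss, prune
      N21 x:[11,17] y:[40/3,58/3] z:[6,43/3] -> hit [40/3,43/3], descend [7, 15]
        N7 x:[12,15] y:[17,52/3] z:[41/3,43/3] -> miss, prune
        N15 x:[11,17] y:[40/3,58/3] z:[6,26/3] -> miss, prune
    N4 x:[-5,15] y:[14,18] z:[43/3,17] -> hit [43/3,15], descend [13, 22]
      N13 x:[-5,1] y:[14,18] z:[43/3,17] -> miss, prune
      N22 x:[-5,15] y:[15,52/3] z:[44/3,17] -> hit [15,15] leaf, test {P4(miss), P19@t=15}
  N23 x:[-20,21] y:[55/3,28] z:[25/3,53/3] -> miss, prune

11 AABB tests over nodes [0, 9, 1, 20, 21, 7, 15, 4, 13, 22, 23]; 1 leaf entered; closest P19.

== RESULT ==
11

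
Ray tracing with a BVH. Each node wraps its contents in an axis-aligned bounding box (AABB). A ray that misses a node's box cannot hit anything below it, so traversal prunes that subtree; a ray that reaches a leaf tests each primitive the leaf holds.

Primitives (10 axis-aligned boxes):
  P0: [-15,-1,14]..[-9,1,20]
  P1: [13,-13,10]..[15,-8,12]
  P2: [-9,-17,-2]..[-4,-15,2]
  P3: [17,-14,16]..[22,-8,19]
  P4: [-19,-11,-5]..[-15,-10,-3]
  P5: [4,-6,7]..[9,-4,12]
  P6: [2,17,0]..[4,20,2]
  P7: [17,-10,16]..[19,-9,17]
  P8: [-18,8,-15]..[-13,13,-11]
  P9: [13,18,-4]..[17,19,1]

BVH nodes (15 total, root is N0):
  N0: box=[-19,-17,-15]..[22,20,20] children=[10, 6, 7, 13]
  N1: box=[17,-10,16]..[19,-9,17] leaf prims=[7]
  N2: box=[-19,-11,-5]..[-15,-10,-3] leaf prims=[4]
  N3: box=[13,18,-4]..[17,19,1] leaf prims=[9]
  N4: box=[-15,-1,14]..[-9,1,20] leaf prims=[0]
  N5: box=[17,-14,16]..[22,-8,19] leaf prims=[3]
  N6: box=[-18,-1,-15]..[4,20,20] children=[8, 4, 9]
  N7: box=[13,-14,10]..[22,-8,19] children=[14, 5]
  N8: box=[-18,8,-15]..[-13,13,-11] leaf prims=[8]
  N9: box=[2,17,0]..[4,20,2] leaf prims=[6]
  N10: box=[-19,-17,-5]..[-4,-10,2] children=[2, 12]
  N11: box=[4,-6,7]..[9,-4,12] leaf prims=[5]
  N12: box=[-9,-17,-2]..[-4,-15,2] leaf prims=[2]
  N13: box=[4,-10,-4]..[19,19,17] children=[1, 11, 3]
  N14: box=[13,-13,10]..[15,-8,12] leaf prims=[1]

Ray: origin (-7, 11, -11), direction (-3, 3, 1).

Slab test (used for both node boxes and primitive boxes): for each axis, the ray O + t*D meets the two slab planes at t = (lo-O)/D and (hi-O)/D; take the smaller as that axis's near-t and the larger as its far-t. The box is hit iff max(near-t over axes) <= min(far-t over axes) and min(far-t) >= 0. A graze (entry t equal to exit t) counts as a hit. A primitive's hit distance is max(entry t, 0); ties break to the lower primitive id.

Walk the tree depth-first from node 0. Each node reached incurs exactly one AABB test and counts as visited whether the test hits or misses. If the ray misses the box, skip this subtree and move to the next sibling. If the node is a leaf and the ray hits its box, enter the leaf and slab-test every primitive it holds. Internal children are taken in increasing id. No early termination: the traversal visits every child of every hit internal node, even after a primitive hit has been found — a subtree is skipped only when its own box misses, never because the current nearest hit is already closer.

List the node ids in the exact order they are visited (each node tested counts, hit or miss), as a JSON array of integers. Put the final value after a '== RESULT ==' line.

Walk:
N0 x:[-29/3,4] y:[-28/3,3] z:[-4,31] -> hit [-4,3], descend [6, 7, 10, 13]
  N6 x:[-11/3,11/3] y:[-4,3] z:[-4,31] -> hit [-11/3,3], descend [4, 8, 9]
    N4 x:[2/3,8/3] y:[-4,-10/3] z:[25,31] -> miss, prune
    N8 x:[2,11/3] y:[-1,2/3] z:[-4,0] -> miss, prune
    N9 x:[-11/3,-3] y:[2,3] z:[11,13] -> miss, prune
  N7 x:[-29/3,-20/3] y:[-25/3,-19/3] z:[21,30] -> miss, prune
  N10 x:[-1,4] y:[-28/3,-7] z:[6,13] -> miss, prune
  N13 x:[-26/3,-11/3] y:[-7,8/3] z:[7,28] -> miss, prune

order=[0, 6, 4, 8, 9, 7, 10, 13]  |boxes|=8  |leaves|=0  hit=miss

== RESULT ==
[0, 6, 4, 8, 9, 7, 10, 13]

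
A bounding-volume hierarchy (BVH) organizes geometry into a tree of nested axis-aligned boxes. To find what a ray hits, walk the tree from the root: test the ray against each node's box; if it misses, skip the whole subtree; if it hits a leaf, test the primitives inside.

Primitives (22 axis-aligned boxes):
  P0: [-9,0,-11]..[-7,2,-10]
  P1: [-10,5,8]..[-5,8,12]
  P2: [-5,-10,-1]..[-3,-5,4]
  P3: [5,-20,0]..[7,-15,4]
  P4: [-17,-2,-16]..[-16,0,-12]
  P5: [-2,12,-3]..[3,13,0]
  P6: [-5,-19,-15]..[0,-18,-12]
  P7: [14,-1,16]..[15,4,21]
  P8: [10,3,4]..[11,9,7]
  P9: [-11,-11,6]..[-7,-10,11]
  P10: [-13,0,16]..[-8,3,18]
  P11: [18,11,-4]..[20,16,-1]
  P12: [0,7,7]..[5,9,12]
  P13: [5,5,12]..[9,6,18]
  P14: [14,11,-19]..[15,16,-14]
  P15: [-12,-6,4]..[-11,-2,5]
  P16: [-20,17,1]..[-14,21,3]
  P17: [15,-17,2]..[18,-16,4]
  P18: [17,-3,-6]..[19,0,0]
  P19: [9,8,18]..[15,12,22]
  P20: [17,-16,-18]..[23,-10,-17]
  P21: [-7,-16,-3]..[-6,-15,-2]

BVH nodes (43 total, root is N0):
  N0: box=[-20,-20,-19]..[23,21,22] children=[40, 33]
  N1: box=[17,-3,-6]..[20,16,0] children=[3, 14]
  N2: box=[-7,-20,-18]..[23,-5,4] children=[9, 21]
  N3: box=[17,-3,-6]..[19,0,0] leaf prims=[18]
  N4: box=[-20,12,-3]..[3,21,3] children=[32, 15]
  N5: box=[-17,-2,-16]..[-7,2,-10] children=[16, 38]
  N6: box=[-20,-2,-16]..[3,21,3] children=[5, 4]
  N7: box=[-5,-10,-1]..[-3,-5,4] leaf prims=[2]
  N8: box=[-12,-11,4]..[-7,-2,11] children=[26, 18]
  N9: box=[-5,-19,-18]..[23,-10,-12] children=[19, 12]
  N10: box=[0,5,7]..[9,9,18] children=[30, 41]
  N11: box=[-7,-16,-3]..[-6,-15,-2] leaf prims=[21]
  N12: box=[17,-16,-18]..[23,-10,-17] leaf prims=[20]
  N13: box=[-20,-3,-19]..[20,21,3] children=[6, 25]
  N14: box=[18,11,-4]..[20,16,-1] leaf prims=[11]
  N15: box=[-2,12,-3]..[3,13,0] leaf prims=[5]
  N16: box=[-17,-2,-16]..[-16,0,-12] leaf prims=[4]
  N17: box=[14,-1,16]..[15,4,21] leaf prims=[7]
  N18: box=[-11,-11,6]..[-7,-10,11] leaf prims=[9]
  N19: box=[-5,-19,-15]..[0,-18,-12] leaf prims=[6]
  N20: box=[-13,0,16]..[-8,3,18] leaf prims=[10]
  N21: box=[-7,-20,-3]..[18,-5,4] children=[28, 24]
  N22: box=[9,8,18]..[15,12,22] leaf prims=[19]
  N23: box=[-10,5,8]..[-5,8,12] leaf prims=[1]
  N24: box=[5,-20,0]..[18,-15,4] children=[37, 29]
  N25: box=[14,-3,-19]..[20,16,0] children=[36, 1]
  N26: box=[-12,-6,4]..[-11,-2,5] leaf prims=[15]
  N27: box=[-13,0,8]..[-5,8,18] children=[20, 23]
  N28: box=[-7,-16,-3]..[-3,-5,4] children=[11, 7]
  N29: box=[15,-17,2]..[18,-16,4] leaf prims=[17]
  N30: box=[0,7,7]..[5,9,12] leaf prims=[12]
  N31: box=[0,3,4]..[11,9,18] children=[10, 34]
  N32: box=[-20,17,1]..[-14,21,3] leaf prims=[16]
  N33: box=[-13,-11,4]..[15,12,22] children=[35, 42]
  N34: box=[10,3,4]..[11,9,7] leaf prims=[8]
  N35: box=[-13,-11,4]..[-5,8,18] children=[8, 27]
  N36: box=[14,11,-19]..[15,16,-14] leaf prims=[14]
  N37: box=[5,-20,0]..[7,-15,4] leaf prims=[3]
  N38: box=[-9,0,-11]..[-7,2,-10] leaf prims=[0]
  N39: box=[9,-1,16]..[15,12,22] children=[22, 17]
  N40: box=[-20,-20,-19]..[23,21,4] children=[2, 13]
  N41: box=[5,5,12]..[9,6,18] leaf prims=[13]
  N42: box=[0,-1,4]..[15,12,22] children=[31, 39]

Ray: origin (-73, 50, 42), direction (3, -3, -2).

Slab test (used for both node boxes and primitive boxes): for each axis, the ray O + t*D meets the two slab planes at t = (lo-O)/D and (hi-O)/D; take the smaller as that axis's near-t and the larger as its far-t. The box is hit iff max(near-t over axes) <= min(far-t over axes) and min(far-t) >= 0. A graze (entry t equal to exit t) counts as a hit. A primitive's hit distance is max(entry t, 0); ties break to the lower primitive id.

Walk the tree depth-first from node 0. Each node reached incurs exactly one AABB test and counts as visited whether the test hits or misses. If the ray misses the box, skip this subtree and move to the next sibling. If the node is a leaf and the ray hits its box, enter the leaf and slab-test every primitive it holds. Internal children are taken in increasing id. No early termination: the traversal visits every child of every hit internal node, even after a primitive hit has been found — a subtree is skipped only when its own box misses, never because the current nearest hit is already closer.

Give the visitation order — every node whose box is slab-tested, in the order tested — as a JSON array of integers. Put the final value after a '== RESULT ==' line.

Walk:
N0 x:[53/3,32] y:[29/3,70/3] z:[10,61/2] -> hit [53/3,70/3], descend [33, 40]
  N33 x:[20,88/3] y:[38/3,61/3] z:[10,19] -> miss, prune
  N40 x:[53/3,32] y:[29/3,70/3] z:[19,61/2] -> hit [19,70/3], descend [2, 13]
    N2 x:[22,32] y:[55/3,70/3] z:[19,30] -> hit [22,70/3], descend [9, 21]
      N9 x:[68/3,32] y:[20,23] z:[27,30] -> miss, prune
      N21 x:[22,91/3] y:[55/3,70/3] z:[19,45/2] -> hit [22,45/2], descend [24, 28]
        N24 x:[26,91/3] y:[65/3,70/3] z:[19,21] -> miss, prune
        N28 x:[22,70/3] y:[55/3,22] z:[19,45/2] -> hit [22,22], descend [7, 11]
          N7 x:[68/3,70/3] y:[55/3,20] z:[19,43/2] -> miss, prune
          N11 x:[22,67/3] y:[65/3,22] z:[22,45/2] -> hit [22,22] leaf, test {P21@t=22}
    N13 x:[53/3,31] y:[29/3,53/3] z:[39/2,61/2] -> miss, prune

Summary -> nodes [0, 33, 40, 2, 9, 21, 24, 28, 7, 11, 13]; box-tests=11; leaf-entries=1; first=P21

== RESULT ==
[0, 33, 40, 2, 9, 21, 24, 28, 7, 11, 13]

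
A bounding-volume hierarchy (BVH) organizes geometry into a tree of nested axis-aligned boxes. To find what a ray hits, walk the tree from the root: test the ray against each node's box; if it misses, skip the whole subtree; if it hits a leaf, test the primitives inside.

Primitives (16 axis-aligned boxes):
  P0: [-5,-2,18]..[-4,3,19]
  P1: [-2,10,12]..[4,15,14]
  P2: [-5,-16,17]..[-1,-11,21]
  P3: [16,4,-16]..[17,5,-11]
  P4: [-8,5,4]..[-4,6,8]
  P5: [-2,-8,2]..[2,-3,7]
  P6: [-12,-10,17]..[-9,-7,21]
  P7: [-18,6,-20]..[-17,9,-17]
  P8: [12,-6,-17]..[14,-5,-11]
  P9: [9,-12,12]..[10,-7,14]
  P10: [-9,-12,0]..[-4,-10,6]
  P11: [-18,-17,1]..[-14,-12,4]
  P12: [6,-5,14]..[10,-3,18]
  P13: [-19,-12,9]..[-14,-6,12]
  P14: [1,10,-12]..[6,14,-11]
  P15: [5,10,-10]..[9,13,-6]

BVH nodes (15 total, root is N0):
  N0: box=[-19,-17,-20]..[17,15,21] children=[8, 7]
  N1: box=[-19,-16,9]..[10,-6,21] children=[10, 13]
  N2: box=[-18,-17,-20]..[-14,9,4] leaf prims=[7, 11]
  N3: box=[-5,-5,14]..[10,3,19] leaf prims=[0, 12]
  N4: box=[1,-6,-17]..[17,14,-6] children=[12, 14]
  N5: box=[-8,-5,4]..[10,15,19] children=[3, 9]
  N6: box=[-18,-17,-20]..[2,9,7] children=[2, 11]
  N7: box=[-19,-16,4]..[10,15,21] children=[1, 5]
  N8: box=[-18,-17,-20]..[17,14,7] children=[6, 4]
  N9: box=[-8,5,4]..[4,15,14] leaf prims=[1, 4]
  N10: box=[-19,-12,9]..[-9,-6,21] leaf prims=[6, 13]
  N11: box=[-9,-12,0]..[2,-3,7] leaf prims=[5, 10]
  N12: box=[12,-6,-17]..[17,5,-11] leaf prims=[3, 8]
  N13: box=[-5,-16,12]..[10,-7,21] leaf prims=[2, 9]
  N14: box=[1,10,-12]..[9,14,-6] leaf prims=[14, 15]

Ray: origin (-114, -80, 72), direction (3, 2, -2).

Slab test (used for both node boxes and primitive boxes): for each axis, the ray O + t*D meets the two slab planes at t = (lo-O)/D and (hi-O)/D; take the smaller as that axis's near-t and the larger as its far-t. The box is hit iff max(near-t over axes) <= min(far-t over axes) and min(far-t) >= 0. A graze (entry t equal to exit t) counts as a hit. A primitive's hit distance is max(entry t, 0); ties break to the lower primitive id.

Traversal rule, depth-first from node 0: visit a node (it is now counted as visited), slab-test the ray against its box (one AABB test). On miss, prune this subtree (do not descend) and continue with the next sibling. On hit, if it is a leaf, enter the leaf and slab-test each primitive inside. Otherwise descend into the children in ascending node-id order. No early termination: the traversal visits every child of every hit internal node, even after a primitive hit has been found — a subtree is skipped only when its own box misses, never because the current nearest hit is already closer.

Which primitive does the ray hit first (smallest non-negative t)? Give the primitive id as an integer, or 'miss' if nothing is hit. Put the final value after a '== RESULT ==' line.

Traverse from the root:
N0 x:[95/3,131/3] y:[63/2,95/2] z:[51/2,46] -> hit [95/3,131/3], descend [7, 8]
  N7 x:[95/3,124/3] y:[32,95/2] z:[51/2,34] -> hit [32,34], descend [1, 5]
    N1 x:[95/3,124/3] y:[32,37] z:[51/2,63/2] -> miss, prune
    N5 x:[106/3,124/3] y:[75/2,95/2] z:[53/2,34] -> miss, prune
  N8 x:[32,131/3] y:[63/2,47] z:[65/2,46] -> hit [65/2,131/3], descend [4, 6]
    N4 x:[115/3,131/3] y:[37,47] z:[39,89/2] -> hit [39,131/3], descend [12, 14]
      N12 x:[42,131/3] y:[37,85/2] z:[83/2,89/2] -> hit [42,85/2] leaf, test {P3(miss), P8(miss)}
      N14 x:[115/3,41] y:[45,47] z:[39,42] -> miss, prune
    N6 x:[32,116/3] y:[63/2,89/2] z:[65/2,46] -> hit [65/2,116/3], descend [2, 11]
      N2 x:[32,100/3] y:[63/2,89/2] z:[34,46] -> miss, prune
      N11 x:[35,116/3] y:[34,77/2] z:[65/2,36] -> hit [35,36] leaf, test {P5(miss), P10@t=35}

order=[0, 7, 1, 5, 8, 4, 12, 14, 6, 2, 11]  |boxes|=11  |leaves|=2  hit=P10

== RESULT ==
10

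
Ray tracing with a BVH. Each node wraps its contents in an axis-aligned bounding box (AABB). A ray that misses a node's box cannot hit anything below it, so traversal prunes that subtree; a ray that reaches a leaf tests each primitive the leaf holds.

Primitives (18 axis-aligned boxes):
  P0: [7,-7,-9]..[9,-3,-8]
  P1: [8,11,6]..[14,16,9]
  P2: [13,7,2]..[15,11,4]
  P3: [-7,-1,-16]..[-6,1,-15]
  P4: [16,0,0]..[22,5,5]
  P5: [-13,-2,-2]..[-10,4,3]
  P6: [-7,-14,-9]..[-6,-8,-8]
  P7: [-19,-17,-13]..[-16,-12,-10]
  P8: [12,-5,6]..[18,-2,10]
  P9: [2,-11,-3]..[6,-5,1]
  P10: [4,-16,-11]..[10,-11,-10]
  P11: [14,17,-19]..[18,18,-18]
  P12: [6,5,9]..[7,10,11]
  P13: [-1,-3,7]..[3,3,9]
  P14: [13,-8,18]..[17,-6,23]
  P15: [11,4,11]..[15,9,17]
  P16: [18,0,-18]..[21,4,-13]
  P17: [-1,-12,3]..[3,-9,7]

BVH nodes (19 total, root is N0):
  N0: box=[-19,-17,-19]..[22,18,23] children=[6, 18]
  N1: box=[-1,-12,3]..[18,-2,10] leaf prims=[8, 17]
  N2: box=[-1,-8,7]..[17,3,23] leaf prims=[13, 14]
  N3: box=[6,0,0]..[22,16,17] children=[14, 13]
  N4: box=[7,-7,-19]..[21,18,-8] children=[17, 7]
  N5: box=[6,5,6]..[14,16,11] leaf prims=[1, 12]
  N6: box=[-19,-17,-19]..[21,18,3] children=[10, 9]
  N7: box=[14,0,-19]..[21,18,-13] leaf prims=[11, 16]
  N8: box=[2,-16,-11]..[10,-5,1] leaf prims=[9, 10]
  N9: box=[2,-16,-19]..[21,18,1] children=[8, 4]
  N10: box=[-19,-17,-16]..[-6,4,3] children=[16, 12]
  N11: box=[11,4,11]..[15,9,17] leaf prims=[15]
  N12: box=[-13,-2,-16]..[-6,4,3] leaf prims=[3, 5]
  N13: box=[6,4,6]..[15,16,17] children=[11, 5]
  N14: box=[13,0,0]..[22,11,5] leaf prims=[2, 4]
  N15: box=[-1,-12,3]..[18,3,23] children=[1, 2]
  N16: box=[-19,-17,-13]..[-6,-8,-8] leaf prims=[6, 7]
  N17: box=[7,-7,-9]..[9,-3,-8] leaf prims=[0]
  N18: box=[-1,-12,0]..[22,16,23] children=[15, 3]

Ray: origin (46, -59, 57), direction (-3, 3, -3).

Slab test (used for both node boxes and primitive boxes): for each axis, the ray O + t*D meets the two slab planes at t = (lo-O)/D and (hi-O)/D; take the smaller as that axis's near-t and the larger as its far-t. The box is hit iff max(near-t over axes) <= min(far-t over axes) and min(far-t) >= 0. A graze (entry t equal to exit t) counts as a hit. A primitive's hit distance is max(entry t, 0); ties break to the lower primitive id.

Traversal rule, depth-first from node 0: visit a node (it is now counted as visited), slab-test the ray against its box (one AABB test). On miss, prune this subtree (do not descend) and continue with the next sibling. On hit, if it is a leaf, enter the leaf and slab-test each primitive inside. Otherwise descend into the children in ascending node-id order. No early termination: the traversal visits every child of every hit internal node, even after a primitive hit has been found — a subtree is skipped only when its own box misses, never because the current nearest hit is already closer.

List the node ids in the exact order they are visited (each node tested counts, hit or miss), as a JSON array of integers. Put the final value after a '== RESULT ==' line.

Trace the traversal:
N0 x:[8,65/3] y:[14,77/3] z:[34/3,76/3] -> hit [14,65/3], descend [6, 18]
  N6 x:[25/3,65/3] y:[14,77/3] z:[18,76/3] -> hit [18,65/3], descend [9, 10]
    N9 x:[25/3,44/3] y:[43/3,77/3] z:[56/3,76/3] -> miss, prune
    N10 x:[52/3,65/3] y:[14,21] z:[18,73/3] -> hit [18,21], descend [12, 16]
      N12 x:[52/3,59/3] y:[19,21] z:[18,73/3] -> hit [19,59/3] leaf, test {P3(miss), P5@t=19}
      N16 x:[52/3,65/3] y:[14,17] z:[65/3,70/3] -> miss, prune
  N18 x:[8,47/3] y:[47/3,25] z:[34/3,19] -> hit [47/3,47/3], descend [3, 15]
    N3 x:[8,40/3] y:[59/3,25] z:[40/3,19] -> miss, prune
    N15 x:[28/3,47/3] y:[47/3,62/3] z:[34/3,18] -> hit [47/3,47/3], descend [1, 2]
      N1 x:[28/3,47/3] y:[47/3,19] z:[47/3,18] -> hit [47/3,47/3] leaf, test {P8(miss), P17(miss)}
      N2 x:[29/3,47/3] y:[17,62/3] z:[34/3,50/3] -> miss, prune

Visited [0, 6, 9, 10, 12, 16, 18, 3, 15, 1, 2]. Tests: 11 box, 2 leaf. Nearest: P5.

== RESULT ==
[0, 6, 9, 10, 12, 16, 18, 3, 15, 1, 2]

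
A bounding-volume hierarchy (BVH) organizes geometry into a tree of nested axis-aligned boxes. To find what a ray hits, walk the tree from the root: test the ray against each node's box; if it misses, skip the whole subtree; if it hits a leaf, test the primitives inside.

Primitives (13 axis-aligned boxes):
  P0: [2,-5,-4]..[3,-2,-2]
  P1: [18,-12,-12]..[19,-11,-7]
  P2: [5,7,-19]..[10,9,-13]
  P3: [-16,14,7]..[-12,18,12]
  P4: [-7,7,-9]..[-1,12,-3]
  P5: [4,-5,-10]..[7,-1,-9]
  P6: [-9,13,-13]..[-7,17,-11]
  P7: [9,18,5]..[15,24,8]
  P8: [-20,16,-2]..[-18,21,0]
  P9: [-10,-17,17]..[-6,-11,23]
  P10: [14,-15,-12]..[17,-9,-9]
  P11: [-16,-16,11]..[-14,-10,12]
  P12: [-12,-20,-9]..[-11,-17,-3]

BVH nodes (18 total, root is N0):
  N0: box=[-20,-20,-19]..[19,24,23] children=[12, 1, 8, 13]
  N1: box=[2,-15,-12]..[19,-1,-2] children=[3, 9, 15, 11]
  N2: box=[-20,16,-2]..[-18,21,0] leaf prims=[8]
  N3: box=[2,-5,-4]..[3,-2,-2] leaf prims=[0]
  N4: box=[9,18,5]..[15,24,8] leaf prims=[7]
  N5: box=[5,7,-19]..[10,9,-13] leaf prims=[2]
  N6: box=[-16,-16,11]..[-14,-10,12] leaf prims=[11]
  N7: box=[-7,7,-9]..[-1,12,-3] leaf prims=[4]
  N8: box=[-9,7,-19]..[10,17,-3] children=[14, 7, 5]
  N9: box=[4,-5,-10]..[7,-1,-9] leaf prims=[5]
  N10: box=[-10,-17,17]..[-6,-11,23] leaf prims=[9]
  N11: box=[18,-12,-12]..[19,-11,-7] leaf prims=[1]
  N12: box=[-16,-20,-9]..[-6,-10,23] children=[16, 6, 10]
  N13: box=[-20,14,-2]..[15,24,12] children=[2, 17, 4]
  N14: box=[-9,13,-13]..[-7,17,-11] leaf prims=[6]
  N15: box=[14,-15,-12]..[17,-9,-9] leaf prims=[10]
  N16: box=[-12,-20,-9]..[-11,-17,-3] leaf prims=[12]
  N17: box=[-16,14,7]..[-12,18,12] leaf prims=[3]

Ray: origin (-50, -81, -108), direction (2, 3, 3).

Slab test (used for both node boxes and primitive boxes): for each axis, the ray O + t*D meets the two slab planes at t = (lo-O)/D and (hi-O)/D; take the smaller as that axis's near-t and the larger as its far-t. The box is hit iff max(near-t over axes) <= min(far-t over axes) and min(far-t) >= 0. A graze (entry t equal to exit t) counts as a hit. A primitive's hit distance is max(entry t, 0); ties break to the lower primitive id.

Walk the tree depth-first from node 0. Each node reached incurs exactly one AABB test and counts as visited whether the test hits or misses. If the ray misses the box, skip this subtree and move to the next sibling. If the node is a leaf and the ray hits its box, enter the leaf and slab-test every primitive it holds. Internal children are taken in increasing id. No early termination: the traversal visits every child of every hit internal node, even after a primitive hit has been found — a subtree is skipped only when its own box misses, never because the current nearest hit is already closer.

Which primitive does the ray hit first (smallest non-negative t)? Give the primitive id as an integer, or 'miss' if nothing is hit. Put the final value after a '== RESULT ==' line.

Traverse from the root:
N0 x:[15,69/2] y:[61/3,35] z:[89/3,131/3] -> hit [89/3,69/2], descend [1, 8, 12, 13]
  N1 x:[26,69/2] y:[22,80/3] z:[32,106/3] -> miss, prune
  N8 x:[41/2,30] y:[88/3,98/3] z:[89/3,35] -> hit [89/3,30], descend [5, 7, 14]
    N5 x:[55/2,30] y:[88/3,30] z:[89/3,95/3] -> hit [89/3,30] leaf, test {P2@t=89/3}
    N7 x:[43/2,49/2] y:[88/3,31] z:[33,35] -> miss, prune
    N14 x:[41/2,43/2] y:[94/3,98/3] z:[95/3,97/3] -> miss, prune
  N12 x:[17,22] y:[61/3,71/3] z:[33,131/3] -> miss, prune
  N13 x:[15,65/2] y:[95/3,35] z:[106/3,40] -> miss, prune

8 AABB tests over nodes [0, 1, 8, 5, 7, 14, 12, 13]; 1 leaf entered; closest P2.

== RESULT ==
2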